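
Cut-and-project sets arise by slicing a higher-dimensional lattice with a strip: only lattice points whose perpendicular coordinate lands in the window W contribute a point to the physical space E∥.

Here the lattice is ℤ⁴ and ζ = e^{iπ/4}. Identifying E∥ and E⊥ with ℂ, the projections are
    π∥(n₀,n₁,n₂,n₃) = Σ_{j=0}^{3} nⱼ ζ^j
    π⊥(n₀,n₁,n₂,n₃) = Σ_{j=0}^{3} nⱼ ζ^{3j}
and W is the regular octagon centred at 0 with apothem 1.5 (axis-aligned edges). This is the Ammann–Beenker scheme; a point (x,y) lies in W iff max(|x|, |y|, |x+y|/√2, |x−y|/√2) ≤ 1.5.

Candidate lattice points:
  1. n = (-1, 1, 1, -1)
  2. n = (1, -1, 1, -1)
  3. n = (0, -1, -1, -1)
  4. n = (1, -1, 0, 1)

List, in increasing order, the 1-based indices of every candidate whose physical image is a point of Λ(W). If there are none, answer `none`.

3

With ζ = e^{iπ/4} the internal vectors are ζ^0,ζ^3,ζ^6,ζ^9.
candidate 1: n = (-1, 1, 1, -1) → π⊥ ≈ (-2.414214, -1.000000); max(|x|,|y|,|x±y|/√2) = 2.414214 > 1.5 ⇒ ∉ W
candidate 2: n = (1, -1, 1, -1) → π⊥ ≈ (+1.000000, -2.414214); max(|x|,|y|,|x±y|/√2) = 2.414214 > 1.5 ⇒ ∉ W
candidate 3: n = (0, -1, -1, -1) → π⊥ ≈ (+0.000000, -0.414214); max(|x|,|y|,|x±y|/√2) = 0.414214 ≤ 1.5 ⇒ ∈ W
candidate 4: n = (1, -1, 0, 1) → π⊥ ≈ (+2.414214, +0.000000); max(|x|,|y|,|x±y|/√2) = 2.414214 > 1.5 ⇒ ∉ W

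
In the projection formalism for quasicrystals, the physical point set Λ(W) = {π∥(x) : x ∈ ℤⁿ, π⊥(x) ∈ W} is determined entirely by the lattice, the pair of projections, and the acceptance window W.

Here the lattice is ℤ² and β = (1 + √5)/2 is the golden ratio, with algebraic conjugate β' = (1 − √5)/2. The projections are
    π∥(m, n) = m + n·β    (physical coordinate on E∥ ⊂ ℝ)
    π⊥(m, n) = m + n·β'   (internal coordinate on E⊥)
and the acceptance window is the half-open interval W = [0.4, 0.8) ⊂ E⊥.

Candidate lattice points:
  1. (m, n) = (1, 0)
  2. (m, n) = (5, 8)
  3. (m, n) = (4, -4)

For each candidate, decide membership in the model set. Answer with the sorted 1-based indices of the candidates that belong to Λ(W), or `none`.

none

Numerically β ≈ 1.61803 and β' = −1/β ≈ -0.61803.
[1] lift (1,0): star map gives 1.00000; window check 0.4 ≤ 1.00000 < 0.8 is false → out
[2] lift (5,8): star map gives 0.05573; window check 0.4 ≤ 0.05573 < 0.8 is false → out
[3] lift (4,-4): star map gives 6.47214; window check 0.4 ≤ 6.47214 < 0.8 is false → out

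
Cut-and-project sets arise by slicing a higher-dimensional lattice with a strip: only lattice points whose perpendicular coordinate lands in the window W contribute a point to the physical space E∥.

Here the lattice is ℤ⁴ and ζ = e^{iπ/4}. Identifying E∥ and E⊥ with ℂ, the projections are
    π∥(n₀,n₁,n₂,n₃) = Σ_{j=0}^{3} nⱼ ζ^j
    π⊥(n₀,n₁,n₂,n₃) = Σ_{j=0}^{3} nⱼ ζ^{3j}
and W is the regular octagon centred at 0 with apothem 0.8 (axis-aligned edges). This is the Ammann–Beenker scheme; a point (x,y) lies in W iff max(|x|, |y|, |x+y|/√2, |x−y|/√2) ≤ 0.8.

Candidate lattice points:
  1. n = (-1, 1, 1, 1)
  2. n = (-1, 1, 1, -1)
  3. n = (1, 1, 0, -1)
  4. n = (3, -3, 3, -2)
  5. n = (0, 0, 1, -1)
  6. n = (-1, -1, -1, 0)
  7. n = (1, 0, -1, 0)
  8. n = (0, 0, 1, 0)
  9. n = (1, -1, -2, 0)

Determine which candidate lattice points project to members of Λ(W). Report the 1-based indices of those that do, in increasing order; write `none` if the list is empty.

π⊥(n) = n₀ + n₁ζ³ + n₂ζ⁶ + n₃ζ⁹ where ζ = e^{iπ/4}.
#1 (-1, 1, 1, 1): internal (-1.00000, 0.41421); octagon support 1.00000 vs apothem 0.8 → ∉ W
#2 (-1, 1, 1, -1): internal (-2.41421, -1.00000); octagon support 2.41421 vs apothem 0.8 → ∉ W
#3 (1, 1, 0, -1): internal (-0.41421, 0.00000); octagon support 0.41421 vs apothem 0.8 → ∈ W
#4 (3, -3, 3, -2): internal (3.70711, -6.53553); octagon support 7.24264 vs apothem 0.8 → ∉ W
#5 (0, 0, 1, -1): internal (-0.70711, -1.70711); octagon support 1.70711 vs apothem 0.8 → ∉ W
#6 (-1, -1, -1, 0): internal (-0.29289, 0.29289); octagon support 0.41421 vs apothem 0.8 → ∈ W
#7 (1, 0, -1, 0): internal (1.00000, 1.00000); octagon support 1.41421 vs apothem 0.8 → ∉ W
#8 (0, 0, 1, 0): internal (0.00000, -1.00000); octagon support 1.00000 vs apothem 0.8 → ∉ W
#9 (1, -1, -2, 0): internal (1.70711, 1.29289); octagon support 2.12132 vs apothem 0.8 → ∉ W

3, 6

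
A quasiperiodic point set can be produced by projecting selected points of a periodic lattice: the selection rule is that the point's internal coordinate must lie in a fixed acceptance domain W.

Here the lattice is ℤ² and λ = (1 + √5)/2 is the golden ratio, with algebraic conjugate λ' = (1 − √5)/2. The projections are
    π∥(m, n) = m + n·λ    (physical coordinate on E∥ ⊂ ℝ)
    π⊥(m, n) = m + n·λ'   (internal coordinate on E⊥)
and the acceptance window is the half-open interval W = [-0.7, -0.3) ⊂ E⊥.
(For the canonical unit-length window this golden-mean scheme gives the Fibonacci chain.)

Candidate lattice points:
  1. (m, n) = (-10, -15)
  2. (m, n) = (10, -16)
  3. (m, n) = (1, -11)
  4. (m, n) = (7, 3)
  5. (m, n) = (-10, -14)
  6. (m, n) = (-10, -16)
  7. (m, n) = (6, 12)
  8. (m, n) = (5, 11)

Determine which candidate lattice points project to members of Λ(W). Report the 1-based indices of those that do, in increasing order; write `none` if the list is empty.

none

λ' = (1−√5)/2 ≈ -0.6180.
#1 (-10,-15): internal coord -10 + (-15)·λ' = -0.7295; -0.7295 ∉ [-0.7, -0.3) → out
#2 (10,-16): internal coord 10 + (-16)·λ' = +19.8885; +19.8885 ∉ [-0.7, -0.3) → out
#3 (1,-11): internal coord 1 + (-11)·λ' = +7.7984; +7.7984 ∉ [-0.7, -0.3) → out
#4 (7,3): internal coord 7 + (3)·λ' = +5.1459; +5.1459 ∉ [-0.7, -0.3) → out
#5 (-10,-14): internal coord -10 + (-14)·λ' = -1.3475; -1.3475 ∉ [-0.7, -0.3) → out
#6 (-10,-16): internal coord -10 + (-16)·λ' = -0.1115; -0.1115 ∉ [-0.7, -0.3) → out
#7 (6,12): internal coord 6 + (12)·λ' = -1.4164; -1.4164 ∉ [-0.7, -0.3) → out
#8 (5,11): internal coord 5 + (11)·λ' = -1.7984; -1.7984 ∉ [-0.7, -0.3) → out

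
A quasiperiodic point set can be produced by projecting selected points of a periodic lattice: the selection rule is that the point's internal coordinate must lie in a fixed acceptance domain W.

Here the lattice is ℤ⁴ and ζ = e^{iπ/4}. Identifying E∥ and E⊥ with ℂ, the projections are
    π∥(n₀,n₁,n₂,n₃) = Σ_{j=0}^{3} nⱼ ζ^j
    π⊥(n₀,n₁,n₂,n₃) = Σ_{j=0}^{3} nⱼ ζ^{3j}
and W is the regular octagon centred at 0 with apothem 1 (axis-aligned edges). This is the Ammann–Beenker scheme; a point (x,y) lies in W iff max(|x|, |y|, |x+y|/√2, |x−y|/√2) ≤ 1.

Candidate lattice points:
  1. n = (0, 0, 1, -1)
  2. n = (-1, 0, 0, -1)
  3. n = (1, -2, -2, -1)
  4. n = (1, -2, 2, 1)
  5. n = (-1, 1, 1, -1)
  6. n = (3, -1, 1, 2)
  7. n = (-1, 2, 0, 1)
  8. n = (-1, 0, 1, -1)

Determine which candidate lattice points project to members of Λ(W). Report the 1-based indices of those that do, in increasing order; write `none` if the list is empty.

π⊥(n) = n₀ + n₁ζ³ + n₂ζ⁶ + n₃ζ⁹ where ζ = e^{iπ/4}.
candidate 1: n = (0, 0, 1, -1) → π⊥ ≈ (-0.707107, -1.707107); max(|x|,|y|,|x±y|/√2) = 1.707107 > 1 ⇒ ∉ W
candidate 2: n = (-1, 0, 0, -1) → π⊥ ≈ (-1.707107, -0.707107); max(|x|,|y|,|x±y|/√2) = 1.707107 > 1 ⇒ ∉ W
candidate 3: n = (1, -2, -2, -1) → π⊥ ≈ (+1.707107, -0.121320); max(|x|,|y|,|x±y|/√2) = 1.707107 > 1 ⇒ ∉ W
candidate 4: n = (1, -2, 2, 1) → π⊥ ≈ (+3.121320, -2.707107); max(|x|,|y|,|x±y|/√2) = 4.121320 > 1 ⇒ ∉ W
candidate 5: n = (-1, 1, 1, -1) → π⊥ ≈ (-2.414214, -1.000000); max(|x|,|y|,|x±y|/√2) = 2.414214 > 1 ⇒ ∉ W
candidate 6: n = (3, -1, 1, 2) → π⊥ ≈ (+5.121320, -0.292893); max(|x|,|y|,|x±y|/√2) = 5.121320 > 1 ⇒ ∉ W
candidate 7: n = (-1, 2, 0, 1) → π⊥ ≈ (-1.707107, +2.121320); max(|x|,|y|,|x±y|/√2) = 2.707107 > 1 ⇒ ∉ W
candidate 8: n = (-1, 0, 1, -1) → π⊥ ≈ (-1.707107, -1.707107); max(|x|,|y|,|x±y|/√2) = 2.414214 > 1 ⇒ ∉ W

none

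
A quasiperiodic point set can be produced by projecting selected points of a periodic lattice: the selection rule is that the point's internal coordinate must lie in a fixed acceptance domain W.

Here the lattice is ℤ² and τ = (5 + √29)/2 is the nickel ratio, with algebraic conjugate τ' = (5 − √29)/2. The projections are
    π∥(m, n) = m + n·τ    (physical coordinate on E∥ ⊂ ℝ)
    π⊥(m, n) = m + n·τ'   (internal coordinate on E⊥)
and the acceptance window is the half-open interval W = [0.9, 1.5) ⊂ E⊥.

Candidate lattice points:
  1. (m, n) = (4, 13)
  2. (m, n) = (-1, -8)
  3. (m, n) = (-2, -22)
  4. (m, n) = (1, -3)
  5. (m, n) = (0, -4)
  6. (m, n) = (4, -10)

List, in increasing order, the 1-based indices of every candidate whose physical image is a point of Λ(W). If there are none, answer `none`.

1

Numerically τ ≈ 5.192582 and τ' = −1/τ ≈ -0.192582.
#1 (4,13): internal coord 4 + (13)·τ' = +1.496429; +1.496429 ∈ [0.9, 1.5) → IN Λ
#2 (-1,-8): internal coord -1 + (-8)·τ' = +0.540659; +0.540659 ∉ [0.9, 1.5) → out
#3 (-2,-22): internal coord -2 + (-22)·τ' = +2.236813; +2.236813 ∉ [0.9, 1.5) → out
#4 (1,-3): internal coord 1 + (-3)·τ' = +1.577747; +1.577747 ∉ [0.9, 1.5) → out
#5 (0,-4): internal coord 0 + (-4)·τ' = +0.770330; +0.770330 ∉ [0.9, 1.5) → out
#6 (4,-10): internal coord 4 + (-10)·τ' = +5.925824; +5.925824 ∉ [0.9, 1.5) → out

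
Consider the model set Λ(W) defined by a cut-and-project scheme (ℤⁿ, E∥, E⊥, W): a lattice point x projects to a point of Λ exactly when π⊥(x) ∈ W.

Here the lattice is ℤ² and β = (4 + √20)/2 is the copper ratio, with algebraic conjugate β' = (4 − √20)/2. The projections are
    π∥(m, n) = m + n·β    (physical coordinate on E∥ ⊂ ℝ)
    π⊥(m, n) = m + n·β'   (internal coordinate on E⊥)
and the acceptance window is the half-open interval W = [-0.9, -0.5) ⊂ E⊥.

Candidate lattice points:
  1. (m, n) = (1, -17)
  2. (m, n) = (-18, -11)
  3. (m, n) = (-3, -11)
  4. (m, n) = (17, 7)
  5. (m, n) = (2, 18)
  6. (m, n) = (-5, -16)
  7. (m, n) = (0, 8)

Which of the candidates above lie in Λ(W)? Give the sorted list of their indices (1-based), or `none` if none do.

none

β' = (4−√20)/2 ≈ -0.2361.
candidate 1: (m,n)=(1,-17) → π∥ = 1-17·β ≈ -71.0132, π⊥ = 1-17·β' ≈ 5.0132 ∉ [-0.9, -0.5) ⇒ out
candidate 2: (m,n)=(-18,-11) → π∥ = -18-11·β ≈ -64.5967, π⊥ = -18-11·β' ≈ -15.4033 ∉ [-0.9, -0.5) ⇒ out
candidate 3: (m,n)=(-3,-11) → π∥ = -3-11·β ≈ -49.5967, π⊥ = -3-11·β' ≈ -0.4033 ∉ [-0.9, -0.5) ⇒ out
candidate 4: (m,n)=(17,7) → π∥ = 17+7·β ≈ 46.6525, π⊥ = 17+7·β' ≈ 15.3475 ∉ [-0.9, -0.5) ⇒ out
candidate 5: (m,n)=(2,18) → π∥ = 2+18·β ≈ 78.2492, π⊥ = 2+18·β' ≈ -2.2492 ∉ [-0.9, -0.5) ⇒ out
candidate 6: (m,n)=(-5,-16) → π∥ = -5-16·β ≈ -72.7771, π⊥ = -5-16·β' ≈ -1.2229 ∉ [-0.9, -0.5) ⇒ out
candidate 7: (m,n)=(0,8) → π∥ = 0+8·β ≈ 33.8885, π⊥ = 0+8·β' ≈ -1.8885 ∉ [-0.9, -0.5) ⇒ out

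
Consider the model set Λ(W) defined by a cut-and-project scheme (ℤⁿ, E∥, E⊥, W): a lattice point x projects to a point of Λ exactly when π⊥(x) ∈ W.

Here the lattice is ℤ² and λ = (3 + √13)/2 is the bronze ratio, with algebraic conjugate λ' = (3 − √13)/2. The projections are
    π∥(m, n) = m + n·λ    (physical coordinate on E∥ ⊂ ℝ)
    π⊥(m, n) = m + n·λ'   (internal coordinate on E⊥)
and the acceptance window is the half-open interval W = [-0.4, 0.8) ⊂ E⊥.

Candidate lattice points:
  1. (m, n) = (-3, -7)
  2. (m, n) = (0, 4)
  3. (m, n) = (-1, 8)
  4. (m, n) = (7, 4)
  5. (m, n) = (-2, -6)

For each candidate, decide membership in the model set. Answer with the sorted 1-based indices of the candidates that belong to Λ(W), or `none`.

5

Compute λ' = (3−√13)/2 = -0.30278, so π⊥(m,n) = m -0.30278·n.
[1] lift (-3,-7): star map gives -0.88057; window check -0.4 ≤ -0.88057 < 0.8 is false → out
[2] lift (0,4): star map gives -1.21110; window check -0.4 ≤ -1.21110 < 0.8 is false → out
[3] lift (-1,8): star map gives -3.42221; window check -0.4 ≤ -3.42221 < 0.8 is false → out
[4] lift (7,4): star map gives 5.78890; window check -0.4 ≤ 5.78890 < 0.8 is false → out
[5] lift (-2,-6): star map gives -0.18335; window check -0.4 ≤ -0.18335 < 0.8 is true → IN Λ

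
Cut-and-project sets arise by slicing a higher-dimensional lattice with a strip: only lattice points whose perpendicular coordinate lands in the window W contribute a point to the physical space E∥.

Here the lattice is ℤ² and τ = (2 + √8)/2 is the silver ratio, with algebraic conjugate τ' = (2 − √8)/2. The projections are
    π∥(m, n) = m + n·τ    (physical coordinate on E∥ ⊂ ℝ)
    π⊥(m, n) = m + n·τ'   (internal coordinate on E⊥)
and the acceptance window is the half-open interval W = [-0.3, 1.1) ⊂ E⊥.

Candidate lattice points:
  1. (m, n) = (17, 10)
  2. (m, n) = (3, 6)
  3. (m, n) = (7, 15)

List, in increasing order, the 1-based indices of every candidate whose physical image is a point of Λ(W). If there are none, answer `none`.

2, 3

τ' = (2−√8)/2 ≈ -0.41421.
#1 (17,10): internal coord 17 + (10)·τ' = +12.85786; +12.85786 ∉ [-0.3, 1.1) → out
#2 (3,6): internal coord 3 + (6)·τ' = +0.51472; +0.51472 ∈ [-0.3, 1.1) → IN Λ
#3 (7,15): internal coord 7 + (15)·τ' = +0.78680; +0.78680 ∈ [-0.3, 1.1) → IN Λ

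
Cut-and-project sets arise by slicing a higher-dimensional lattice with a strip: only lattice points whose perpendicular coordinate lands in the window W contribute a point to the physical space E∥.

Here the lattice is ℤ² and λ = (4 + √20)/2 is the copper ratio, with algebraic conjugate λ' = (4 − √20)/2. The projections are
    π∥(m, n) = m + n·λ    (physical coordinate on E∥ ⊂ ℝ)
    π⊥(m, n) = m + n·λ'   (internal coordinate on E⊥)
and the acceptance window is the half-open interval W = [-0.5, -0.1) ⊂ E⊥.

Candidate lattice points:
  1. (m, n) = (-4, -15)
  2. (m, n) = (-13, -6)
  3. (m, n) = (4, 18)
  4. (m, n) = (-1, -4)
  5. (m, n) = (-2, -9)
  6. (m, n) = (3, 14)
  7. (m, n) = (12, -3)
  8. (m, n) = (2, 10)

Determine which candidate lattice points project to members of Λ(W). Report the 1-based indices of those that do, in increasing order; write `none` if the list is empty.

λ' = (4−√20)/2 ≈ -0.236068.
candidate 1: (m,n)=(-4,-15) → π∥ = -4-15·λ ≈ -67.541020, π⊥ = -4-15·λ' ≈ -0.458980 ∈ [-0.5, -0.1) ⇒ IN Λ
candidate 2: (m,n)=(-13,-6) → π∥ = -13-6·λ ≈ -38.416408, π⊥ = -13-6·λ' ≈ -11.583592 ∉ [-0.5, -0.1) ⇒ out
candidate 3: (m,n)=(4,18) → π∥ = 4+18·λ ≈ 80.249224, π⊥ = 4+18·λ' ≈ -0.249224 ∈ [-0.5, -0.1) ⇒ IN Λ
candidate 4: (m,n)=(-1,-4) → π∥ = -1-4·λ ≈ -17.944272, π⊥ = -1-4·λ' ≈ -0.055728 ∉ [-0.5, -0.1) ⇒ out
candidate 5: (m,n)=(-2,-9) → π∥ = -2-9·λ ≈ -40.124612, π⊥ = -2-9·λ' ≈ 0.124612 ∉ [-0.5, -0.1) ⇒ out
candidate 6: (m,n)=(3,14) → π∥ = 3+14·λ ≈ 62.304952, π⊥ = 3+14·λ' ≈ -0.304952 ∈ [-0.5, -0.1) ⇒ IN Λ
candidate 7: (m,n)=(12,-3) → π∥ = 12-3·λ ≈ -0.708204, π⊥ = 12-3·λ' ≈ 12.708204 ∉ [-0.5, -0.1) ⇒ out
candidate 8: (m,n)=(2,10) → π∥ = 2+10·λ ≈ 44.360680, π⊥ = 2+10·λ' ≈ -0.360680 ∈ [-0.5, -0.1) ⇒ IN Λ

1, 3, 6, 8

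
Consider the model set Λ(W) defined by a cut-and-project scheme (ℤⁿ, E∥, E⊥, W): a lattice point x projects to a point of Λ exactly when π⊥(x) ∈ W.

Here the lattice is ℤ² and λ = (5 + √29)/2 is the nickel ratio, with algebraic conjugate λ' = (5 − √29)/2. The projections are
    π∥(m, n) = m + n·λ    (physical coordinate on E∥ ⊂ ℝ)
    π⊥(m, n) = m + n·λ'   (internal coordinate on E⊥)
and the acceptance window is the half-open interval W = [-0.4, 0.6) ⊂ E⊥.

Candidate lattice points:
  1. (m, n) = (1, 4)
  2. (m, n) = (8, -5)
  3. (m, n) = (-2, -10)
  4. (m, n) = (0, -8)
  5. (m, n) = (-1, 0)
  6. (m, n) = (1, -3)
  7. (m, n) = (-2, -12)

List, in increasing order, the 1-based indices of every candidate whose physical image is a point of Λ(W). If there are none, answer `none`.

λ' = (5−√29)/2 ≈ -0.192582.
candidate 1: (m,n)=(1,4) → π∥ = 1+4·λ ≈ 21.770330, π⊥ = 1+4·λ' ≈ 0.229670 ∈ [-0.4, 0.6) ⇒ IN Λ
candidate 2: (m,n)=(8,-5) → π∥ = 8-5·λ ≈ -17.962912, π⊥ = 8-5·λ' ≈ 8.962912 ∉ [-0.4, 0.6) ⇒ out
candidate 3: (m,n)=(-2,-10) → π∥ = -2-10·λ ≈ -53.925824, π⊥ = -2-10·λ' ≈ -0.074176 ∈ [-0.4, 0.6) ⇒ IN Λ
candidate 4: (m,n)=(0,-8) → π∥ = 0-8·λ ≈ -41.540659, π⊥ = 0-8·λ' ≈ 1.540659 ∉ [-0.4, 0.6) ⇒ out
candidate 5: (m,n)=(-1,0) → π∥ = -1+0·λ ≈ -1.000000, π⊥ = -1+0·λ' ≈ -1.000000 ∉ [-0.4, 0.6) ⇒ out
candidate 6: (m,n)=(1,-3) → π∥ = 1-3·λ ≈ -14.577747, π⊥ = 1-3·λ' ≈ 1.577747 ∉ [-0.4, 0.6) ⇒ out
candidate 7: (m,n)=(-2,-12) → π∥ = -2-12·λ ≈ -64.310989, π⊥ = -2-12·λ' ≈ 0.310989 ∈ [-0.4, 0.6) ⇒ IN Λ

1, 3, 7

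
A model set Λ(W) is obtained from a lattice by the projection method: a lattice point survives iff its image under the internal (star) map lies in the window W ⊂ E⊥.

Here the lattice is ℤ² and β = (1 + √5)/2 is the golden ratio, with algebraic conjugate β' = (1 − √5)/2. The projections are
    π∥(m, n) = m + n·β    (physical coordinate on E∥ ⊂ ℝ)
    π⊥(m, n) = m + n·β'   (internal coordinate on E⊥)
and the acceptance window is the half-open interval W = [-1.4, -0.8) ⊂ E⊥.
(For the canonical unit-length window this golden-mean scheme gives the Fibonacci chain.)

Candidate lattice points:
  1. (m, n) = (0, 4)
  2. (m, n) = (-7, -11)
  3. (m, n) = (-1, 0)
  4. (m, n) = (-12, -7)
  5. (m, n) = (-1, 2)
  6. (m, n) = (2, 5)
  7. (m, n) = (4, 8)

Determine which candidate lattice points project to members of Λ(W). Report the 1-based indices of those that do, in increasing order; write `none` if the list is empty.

3, 6, 7

β' = (1−√5)/2 ≈ -0.61803.
#1 (0,4): internal coord 0 + (4)·β' = -2.47214; -2.47214 ∉ [-1.4, -0.8) → out
#2 (-7,-11): internal coord -7 + (-11)·β' = -0.20163; -0.20163 ∉ [-1.4, -0.8) → out
#3 (-1,0): internal coord -1 + (0)·β' = -1.00000; -1.00000 ∈ [-1.4, -0.8) → IN Λ
#4 (-12,-7): internal coord -12 + (-7)·β' = -7.67376; -7.67376 ∉ [-1.4, -0.8) → out
#5 (-1,2): internal coord -1 + (2)·β' = -2.23607; -2.23607 ∉ [-1.4, -0.8) → out
#6 (2,5): internal coord 2 + (5)·β' = -1.09017; -1.09017 ∈ [-1.4, -0.8) → IN Λ
#7 (4,8): internal coord 4 + (8)·β' = -0.94427; -0.94427 ∈ [-1.4, -0.8) → IN Λ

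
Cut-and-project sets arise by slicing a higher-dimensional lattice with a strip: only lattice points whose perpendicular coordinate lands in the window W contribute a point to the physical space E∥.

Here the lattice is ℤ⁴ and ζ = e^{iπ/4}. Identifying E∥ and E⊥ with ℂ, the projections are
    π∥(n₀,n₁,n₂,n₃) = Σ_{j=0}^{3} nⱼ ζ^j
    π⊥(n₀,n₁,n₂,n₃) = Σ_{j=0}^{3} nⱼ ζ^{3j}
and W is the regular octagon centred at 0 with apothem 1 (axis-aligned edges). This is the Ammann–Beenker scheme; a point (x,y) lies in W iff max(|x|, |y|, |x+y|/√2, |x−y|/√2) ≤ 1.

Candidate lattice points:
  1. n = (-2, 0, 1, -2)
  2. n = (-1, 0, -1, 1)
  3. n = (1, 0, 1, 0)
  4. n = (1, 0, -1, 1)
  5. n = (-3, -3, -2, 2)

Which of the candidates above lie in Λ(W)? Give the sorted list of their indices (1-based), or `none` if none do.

Internal map: ζ^{3j} for j=0..3 gives (1,0), (−√2/2,√2/2), (0,−1), (√2/2,√2/2).
candidate 1: n = (-2, 0, 1, -2) → π⊥ ≈ (-3.41421, -2.41421); max(|x|,|y|,|x±y|/√2) = 4.12132 > 1 ⇒ ∉ W
candidate 2: n = (-1, 0, -1, 1) → π⊥ ≈ (-0.29289, +1.70711); max(|x|,|y|,|x±y|/√2) = 1.70711 > 1 ⇒ ∉ W
candidate 3: n = (1, 0, 1, 0) → π⊥ ≈ (+1.00000, -1.00000); max(|x|,|y|,|x±y|/√2) = 1.41421 > 1 ⇒ ∉ W
candidate 4: n = (1, 0, -1, 1) → π⊥ ≈ (+1.70711, +1.70711); max(|x|,|y|,|x±y|/√2) = 2.41421 > 1 ⇒ ∉ W
candidate 5: n = (-3, -3, -2, 2) → π⊥ ≈ (+0.53553, +1.29289); max(|x|,|y|,|x±y|/√2) = 1.29289 > 1 ⇒ ∉ W

none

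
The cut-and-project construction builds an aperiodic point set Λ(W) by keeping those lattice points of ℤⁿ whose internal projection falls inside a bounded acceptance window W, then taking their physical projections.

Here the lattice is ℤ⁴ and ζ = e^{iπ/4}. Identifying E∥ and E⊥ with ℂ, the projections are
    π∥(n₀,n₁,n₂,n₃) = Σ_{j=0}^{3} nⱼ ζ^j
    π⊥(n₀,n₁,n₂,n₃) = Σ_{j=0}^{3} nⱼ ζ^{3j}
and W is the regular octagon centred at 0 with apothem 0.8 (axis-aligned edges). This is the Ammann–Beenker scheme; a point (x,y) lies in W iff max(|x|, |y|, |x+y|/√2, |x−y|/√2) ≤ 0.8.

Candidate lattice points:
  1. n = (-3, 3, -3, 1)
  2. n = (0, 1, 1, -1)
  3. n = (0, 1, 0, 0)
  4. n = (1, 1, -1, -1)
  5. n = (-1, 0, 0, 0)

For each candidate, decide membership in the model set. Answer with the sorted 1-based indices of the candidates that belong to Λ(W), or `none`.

none

With ζ = e^{iπ/4} the internal vectors are ζ^0,ζ^3,ζ^6,ζ^9.
#1 (-3, 3, -3, 1): internal (-4.414214, 5.828427); octagon support 7.242641 vs apothem 0.8 → ∉ W
#2 (0, 1, 1, -1): internal (-1.414214, -1.000000); octagon support 1.707107 vs apothem 0.8 → ∉ W
#3 (0, 1, 0, 0): internal (-0.707107, 0.707107); octagon support 1.000000 vs apothem 0.8 → ∉ W
#4 (1, 1, -1, -1): internal (-0.414214, 1.000000); octagon support 1.000000 vs apothem 0.8 → ∉ W
#5 (-1, 0, 0, 0): internal (-1.000000, 0.000000); octagon support 1.000000 vs apothem 0.8 → ∉ W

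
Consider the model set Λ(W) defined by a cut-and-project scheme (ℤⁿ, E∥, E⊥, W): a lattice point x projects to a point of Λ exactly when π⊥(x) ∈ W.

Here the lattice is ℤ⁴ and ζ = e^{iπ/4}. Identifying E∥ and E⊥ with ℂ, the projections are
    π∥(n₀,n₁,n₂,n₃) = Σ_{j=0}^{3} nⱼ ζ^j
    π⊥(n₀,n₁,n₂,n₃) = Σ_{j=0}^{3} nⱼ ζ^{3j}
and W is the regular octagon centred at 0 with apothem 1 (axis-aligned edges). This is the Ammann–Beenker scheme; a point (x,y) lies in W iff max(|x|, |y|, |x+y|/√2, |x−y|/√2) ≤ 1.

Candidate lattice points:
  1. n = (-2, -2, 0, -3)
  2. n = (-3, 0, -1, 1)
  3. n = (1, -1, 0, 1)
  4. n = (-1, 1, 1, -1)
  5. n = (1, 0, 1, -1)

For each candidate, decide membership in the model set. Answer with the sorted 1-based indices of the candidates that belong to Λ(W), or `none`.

Internal map: ζ^{3j} for j=0..3 gives (1,0), (−√2/2,√2/2), (0,−1), (√2/2,√2/2).
candidate 1: n = (-2, -2, 0, -3) → π⊥ ≈ (-2.707107, -3.535534); max(|x|,|y|,|x±y|/√2) = 4.414214 > 1 ⇒ ∉ W
candidate 2: n = (-3, 0, -1, 1) → π⊥ ≈ (-2.292893, +1.707107); max(|x|,|y|,|x±y|/√2) = 2.828427 > 1 ⇒ ∉ W
candidate 3: n = (1, -1, 0, 1) → π⊥ ≈ (+2.414214, +0.000000); max(|x|,|y|,|x±y|/√2) = 2.414214 > 1 ⇒ ∉ W
candidate 4: n = (-1, 1, 1, -1) → π⊥ ≈ (-2.414214, -1.000000); max(|x|,|y|,|x±y|/√2) = 2.414214 > 1 ⇒ ∉ W
candidate 5: n = (1, 0, 1, -1) → π⊥ ≈ (+0.292893, -1.707107); max(|x|,|y|,|x±y|/√2) = 1.707107 > 1 ⇒ ∉ W

none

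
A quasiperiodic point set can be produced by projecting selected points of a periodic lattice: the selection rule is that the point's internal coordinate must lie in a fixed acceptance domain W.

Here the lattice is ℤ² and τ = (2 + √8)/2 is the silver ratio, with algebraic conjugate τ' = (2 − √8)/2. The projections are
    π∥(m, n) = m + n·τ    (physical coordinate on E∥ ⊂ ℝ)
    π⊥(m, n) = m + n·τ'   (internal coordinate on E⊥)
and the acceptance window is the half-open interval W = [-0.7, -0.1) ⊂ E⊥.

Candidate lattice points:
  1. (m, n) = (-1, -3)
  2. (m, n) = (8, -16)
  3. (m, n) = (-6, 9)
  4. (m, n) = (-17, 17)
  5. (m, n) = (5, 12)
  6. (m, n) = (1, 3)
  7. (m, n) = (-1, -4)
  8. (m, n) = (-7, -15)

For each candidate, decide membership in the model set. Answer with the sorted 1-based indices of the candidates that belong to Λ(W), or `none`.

6

Numerically τ ≈ 2.41421 and τ' = −1/τ ≈ -0.41421.
#1 (-1,-3): internal coord -1 + (-3)·τ' = +0.24264; +0.24264 ∉ [-0.7, -0.1) → out
#2 (8,-16): internal coord 8 + (-16)·τ' = +14.62742; +14.62742 ∉ [-0.7, -0.1) → out
#3 (-6,9): internal coord -6 + (9)·τ' = -9.72792; -9.72792 ∉ [-0.7, -0.1) → out
#4 (-17,17): internal coord -17 + (17)·τ' = -24.04163; -24.04163 ∉ [-0.7, -0.1) → out
#5 (5,12): internal coord 5 + (12)·τ' = +0.02944; +0.02944 ∉ [-0.7, -0.1) → out
#6 (1,3): internal coord 1 + (3)·τ' = -0.24264; -0.24264 ∈ [-0.7, -0.1) → IN Λ
#7 (-1,-4): internal coord -1 + (-4)·τ' = +0.65685; +0.65685 ∉ [-0.7, -0.1) → out
#8 (-7,-15): internal coord -7 + (-15)·τ' = -0.78680; -0.78680 ∉ [-0.7, -0.1) → out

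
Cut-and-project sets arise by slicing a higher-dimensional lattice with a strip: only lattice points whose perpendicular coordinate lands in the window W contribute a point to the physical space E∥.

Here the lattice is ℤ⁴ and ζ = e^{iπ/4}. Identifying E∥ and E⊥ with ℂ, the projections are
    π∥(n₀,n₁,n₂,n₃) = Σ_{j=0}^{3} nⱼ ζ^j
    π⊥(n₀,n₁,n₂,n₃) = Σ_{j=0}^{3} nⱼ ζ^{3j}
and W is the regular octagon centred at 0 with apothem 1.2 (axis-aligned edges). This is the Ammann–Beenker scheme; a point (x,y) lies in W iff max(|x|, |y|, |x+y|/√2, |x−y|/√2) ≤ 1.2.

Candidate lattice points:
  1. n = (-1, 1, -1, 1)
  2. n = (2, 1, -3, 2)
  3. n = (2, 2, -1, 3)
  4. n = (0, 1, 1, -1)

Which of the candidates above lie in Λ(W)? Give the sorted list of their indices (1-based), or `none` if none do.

π⊥(n) = n₀ + n₁ζ³ + n₂ζ⁶ + n₃ζ⁹ where ζ = e^{iπ/4}.
candidate 1: n = (-1, 1, -1, 1) → π⊥ ≈ (-1.00000, +2.41421); max(|x|,|y|,|x±y|/√2) = 2.41421 > 1.2 ⇒ ∉ W
candidate 2: n = (2, 1, -3, 2) → π⊥ ≈ (+2.70711, +5.12132); max(|x|,|y|,|x±y|/√2) = 5.53553 > 1.2 ⇒ ∉ W
candidate 3: n = (2, 2, -1, 3) → π⊥ ≈ (+2.70711, +4.53553); max(|x|,|y|,|x±y|/√2) = 5.12132 > 1.2 ⇒ ∉ W
candidate 4: n = (0, 1, 1, -1) → π⊥ ≈ (-1.41421, -1.00000); max(|x|,|y|,|x±y|/√2) = 1.70711 > 1.2 ⇒ ∉ W

none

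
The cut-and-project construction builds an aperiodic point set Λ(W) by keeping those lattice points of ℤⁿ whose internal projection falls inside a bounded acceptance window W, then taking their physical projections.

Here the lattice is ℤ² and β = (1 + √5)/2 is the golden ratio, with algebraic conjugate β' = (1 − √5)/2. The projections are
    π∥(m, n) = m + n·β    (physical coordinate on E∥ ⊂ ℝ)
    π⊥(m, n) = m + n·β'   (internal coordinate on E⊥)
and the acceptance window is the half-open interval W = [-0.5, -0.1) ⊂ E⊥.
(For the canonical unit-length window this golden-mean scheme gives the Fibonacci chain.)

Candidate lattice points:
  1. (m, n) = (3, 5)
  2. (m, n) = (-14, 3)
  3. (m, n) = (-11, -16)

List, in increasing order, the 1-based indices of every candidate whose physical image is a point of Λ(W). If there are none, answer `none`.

β' = (1−√5)/2 ≈ -0.618034.
[1] lift (3,5): star map gives -0.090170; window check -0.5 ≤ -0.090170 < -0.1 is false → out
[2] lift (-14,3): star map gives -15.854102; window check -0.5 ≤ -15.854102 < -0.1 is false → out
[3] lift (-11,-16): star map gives -1.111456; window check -0.5 ≤ -1.111456 < -0.1 is false → out

none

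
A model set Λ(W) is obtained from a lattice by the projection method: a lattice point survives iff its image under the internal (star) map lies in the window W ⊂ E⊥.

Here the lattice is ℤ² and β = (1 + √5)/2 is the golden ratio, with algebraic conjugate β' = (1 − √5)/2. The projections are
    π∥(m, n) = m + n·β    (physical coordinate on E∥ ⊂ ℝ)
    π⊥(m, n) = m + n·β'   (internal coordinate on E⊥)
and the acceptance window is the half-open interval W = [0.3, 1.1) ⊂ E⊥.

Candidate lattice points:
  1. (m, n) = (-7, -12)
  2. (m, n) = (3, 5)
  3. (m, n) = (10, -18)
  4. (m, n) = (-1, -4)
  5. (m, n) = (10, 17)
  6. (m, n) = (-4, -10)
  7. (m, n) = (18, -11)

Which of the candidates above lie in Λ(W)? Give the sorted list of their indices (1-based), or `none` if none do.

Compute β' = (1−√5)/2 = -0.6180, so π⊥(m,n) = m -0.6180·n.
[1] lift (-7,-12): star map gives 0.4164; window check 0.3 ≤ 0.4164 < 1.1 is true → IN Λ
[2] lift (3,5): star map gives -0.0902; window check 0.3 ≤ -0.0902 < 1.1 is false → out
[3] lift (10,-18): star map gives 21.1246; window check 0.3 ≤ 21.1246 < 1.1 is false → out
[4] lift (-1,-4): star map gives 1.4721; window check 0.3 ≤ 1.4721 < 1.1 is false → out
[5] lift (10,17): star map gives -0.5066; window check 0.3 ≤ -0.5066 < 1.1 is false → out
[6] lift (-4,-10): star map gives 2.1803; window check 0.3 ≤ 2.1803 < 1.1 is false → out
[7] lift (18,-11): star map gives 24.7984; window check 0.3 ≤ 24.7984 < 1.1 is false → out

1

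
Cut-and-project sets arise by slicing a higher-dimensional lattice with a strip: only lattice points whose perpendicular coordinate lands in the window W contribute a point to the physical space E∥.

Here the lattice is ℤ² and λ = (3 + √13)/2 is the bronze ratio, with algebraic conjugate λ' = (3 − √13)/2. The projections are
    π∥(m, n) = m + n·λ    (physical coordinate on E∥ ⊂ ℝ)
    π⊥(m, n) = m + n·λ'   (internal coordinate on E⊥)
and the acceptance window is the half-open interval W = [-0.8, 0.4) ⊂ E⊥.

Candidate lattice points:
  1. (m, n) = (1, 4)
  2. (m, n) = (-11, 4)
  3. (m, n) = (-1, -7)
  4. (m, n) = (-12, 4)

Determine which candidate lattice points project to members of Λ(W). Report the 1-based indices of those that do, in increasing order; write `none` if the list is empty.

Numerically λ ≈ 3.3028 and λ' = −1/λ ≈ -0.3028.
[1] lift (1,4): star map gives -0.2111; window check -0.8 ≤ -0.2111 < 0.4 is true → IN Λ
[2] lift (-11,4): star map gives -12.2111; window check -0.8 ≤ -12.2111 < 0.4 is false → out
[3] lift (-1,-7): star map gives 1.1194; window check -0.8 ≤ 1.1194 < 0.4 is false → out
[4] lift (-12,4): star map gives -13.2111; window check -0.8 ≤ -13.2111 < 0.4 is false → out

1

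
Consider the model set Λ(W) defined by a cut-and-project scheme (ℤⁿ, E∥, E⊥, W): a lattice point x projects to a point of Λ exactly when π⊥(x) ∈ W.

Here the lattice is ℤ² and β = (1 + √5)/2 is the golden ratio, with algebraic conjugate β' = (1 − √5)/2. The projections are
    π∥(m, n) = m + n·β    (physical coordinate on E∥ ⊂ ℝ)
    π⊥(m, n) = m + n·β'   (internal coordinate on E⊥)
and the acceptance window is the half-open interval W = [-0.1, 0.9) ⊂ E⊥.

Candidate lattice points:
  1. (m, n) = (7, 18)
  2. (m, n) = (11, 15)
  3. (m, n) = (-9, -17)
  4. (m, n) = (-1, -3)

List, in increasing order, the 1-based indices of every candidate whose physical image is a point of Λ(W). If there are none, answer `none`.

4

β' = (1−√5)/2 ≈ -0.6180.
candidate 1: (m,n)=(7,18) → π∥ = 7+18·β ≈ 36.1246, π⊥ = 7+18·β' ≈ -4.1246 ∉ [-0.1, 0.9) ⇒ out
candidate 2: (m,n)=(11,15) → π∥ = 11+15·β ≈ 35.2705, π⊥ = 11+15·β' ≈ 1.7295 ∉ [-0.1, 0.9) ⇒ out
candidate 3: (m,n)=(-9,-17) → π∥ = -9-17·β ≈ -36.5066, π⊥ = -9-17·β' ≈ 1.5066 ∉ [-0.1, 0.9) ⇒ out
candidate 4: (m,n)=(-1,-3) → π∥ = -1-3·β ≈ -5.8541, π⊥ = -1-3·β' ≈ 0.8541 ∈ [-0.1, 0.9) ⇒ IN Λ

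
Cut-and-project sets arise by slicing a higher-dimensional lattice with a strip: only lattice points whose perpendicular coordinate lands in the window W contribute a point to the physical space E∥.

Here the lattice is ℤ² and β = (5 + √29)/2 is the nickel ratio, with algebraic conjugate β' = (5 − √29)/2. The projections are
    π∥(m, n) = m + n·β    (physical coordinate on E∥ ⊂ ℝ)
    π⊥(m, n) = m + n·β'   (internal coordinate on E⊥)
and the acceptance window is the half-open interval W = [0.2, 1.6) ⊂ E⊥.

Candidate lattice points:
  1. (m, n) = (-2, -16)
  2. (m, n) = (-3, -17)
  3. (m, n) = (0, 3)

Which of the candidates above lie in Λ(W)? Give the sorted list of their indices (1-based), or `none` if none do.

1, 2

Numerically β ≈ 5.192582 and β' = −1/β ≈ -0.192582.
candidate 1: (m,n)=(-2,-16) → π∥ = -2-16·β ≈ -85.081318, π⊥ = -2-16·β' ≈ 1.081318 ∈ [0.2, 1.6) ⇒ IN Λ
candidate 2: (m,n)=(-3,-17) → π∥ = -3-17·β ≈ -91.273901, π⊥ = -3-17·β' ≈ 0.273901 ∈ [0.2, 1.6) ⇒ IN Λ
candidate 3: (m,n)=(0,3) → π∥ = 0+3·β ≈ 15.577747, π⊥ = 0+3·β' ≈ -0.577747 ∉ [0.2, 1.6) ⇒ out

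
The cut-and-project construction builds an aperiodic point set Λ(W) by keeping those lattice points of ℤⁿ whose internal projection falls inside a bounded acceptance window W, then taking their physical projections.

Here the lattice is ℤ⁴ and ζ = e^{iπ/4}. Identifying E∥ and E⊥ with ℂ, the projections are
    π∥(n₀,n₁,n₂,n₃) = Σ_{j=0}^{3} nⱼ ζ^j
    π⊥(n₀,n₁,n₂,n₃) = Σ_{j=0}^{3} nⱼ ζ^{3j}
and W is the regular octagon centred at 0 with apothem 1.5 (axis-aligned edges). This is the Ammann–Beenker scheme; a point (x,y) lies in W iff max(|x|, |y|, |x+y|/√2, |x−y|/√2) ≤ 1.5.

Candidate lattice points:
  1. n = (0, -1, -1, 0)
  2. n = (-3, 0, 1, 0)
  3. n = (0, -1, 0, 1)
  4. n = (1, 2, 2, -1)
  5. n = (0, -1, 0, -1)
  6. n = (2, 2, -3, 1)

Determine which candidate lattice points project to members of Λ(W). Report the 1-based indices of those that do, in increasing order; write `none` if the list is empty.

Internal map: ζ^{3j} for j=0..3 gives (1,0), (−√2/2,√2/2), (0,−1), (√2/2,√2/2).
#1 (0, -1, -1, 0): internal (0.707107, 0.292893); octagon support 0.707107 vs apothem 1.5 → ∈ W
#2 (-3, 0, 1, 0): internal (-3.000000, -1.000000); octagon support 3.000000 vs apothem 1.5 → ∉ W
#3 (0, -1, 0, 1): internal (1.414214, 0.000000); octagon support 1.414214 vs apothem 1.5 → ∈ W
#4 (1, 2, 2, -1): internal (-1.121320, -1.292893); octagon support 1.707107 vs apothem 1.5 → ∉ W
#5 (0, -1, 0, -1): internal (0.000000, -1.414214); octagon support 1.414214 vs apothem 1.5 → ∈ W
#6 (2, 2, -3, 1): internal (1.292893, 5.121320); octagon support 5.121320 vs apothem 1.5 → ∉ W

1, 3, 5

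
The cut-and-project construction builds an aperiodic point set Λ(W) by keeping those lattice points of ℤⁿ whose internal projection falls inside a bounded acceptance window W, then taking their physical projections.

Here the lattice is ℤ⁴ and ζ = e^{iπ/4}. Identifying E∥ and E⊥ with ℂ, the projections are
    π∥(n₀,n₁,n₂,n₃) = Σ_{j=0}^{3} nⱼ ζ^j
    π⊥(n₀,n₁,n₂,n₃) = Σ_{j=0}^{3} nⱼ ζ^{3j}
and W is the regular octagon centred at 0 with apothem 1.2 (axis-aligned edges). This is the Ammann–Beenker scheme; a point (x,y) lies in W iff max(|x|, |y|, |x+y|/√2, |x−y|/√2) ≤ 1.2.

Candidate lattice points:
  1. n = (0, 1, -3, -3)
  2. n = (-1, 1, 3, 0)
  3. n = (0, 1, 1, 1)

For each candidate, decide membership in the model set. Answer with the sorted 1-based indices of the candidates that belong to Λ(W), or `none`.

π⊥(n) = n₀ + n₁ζ³ + n₂ζ⁶ + n₃ζ⁹ where ζ = e^{iπ/4}.
#1 (0, 1, -3, -3): internal (-2.82843, 1.58579); octagon support 3.12132 vs apothem 1.2 → ∉ W
#2 (-1, 1, 3, 0): internal (-1.70711, -2.29289); octagon support 2.82843 vs apothem 1.2 → ∉ W
#3 (0, 1, 1, 1): internal (0.00000, 0.41421); octagon support 0.41421 vs apothem 1.2 → ∈ W

3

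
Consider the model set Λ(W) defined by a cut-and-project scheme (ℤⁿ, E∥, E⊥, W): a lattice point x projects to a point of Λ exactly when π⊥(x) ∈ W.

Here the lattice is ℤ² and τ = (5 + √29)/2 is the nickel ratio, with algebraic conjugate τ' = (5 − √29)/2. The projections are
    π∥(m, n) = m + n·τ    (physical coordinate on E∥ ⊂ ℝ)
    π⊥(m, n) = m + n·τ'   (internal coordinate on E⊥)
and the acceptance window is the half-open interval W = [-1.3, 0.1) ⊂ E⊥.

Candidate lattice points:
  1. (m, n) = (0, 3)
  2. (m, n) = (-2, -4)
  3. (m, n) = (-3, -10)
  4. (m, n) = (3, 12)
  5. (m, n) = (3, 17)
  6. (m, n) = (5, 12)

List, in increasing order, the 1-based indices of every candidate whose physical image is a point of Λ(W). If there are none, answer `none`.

1, 2, 3, 5

Numerically τ ≈ 5.1926 and τ' = −1/τ ≈ -0.1926.
candidate 1: (m,n)=(0,3) → π∥ = 0+3·τ ≈ 15.5777, π⊥ = 0+3·τ' ≈ -0.5777 ∈ [-1.3, 0.1) ⇒ IN Λ
candidate 2: (m,n)=(-2,-4) → π∥ = -2-4·τ ≈ -22.7703, π⊥ = -2-4·τ' ≈ -1.2297 ∈ [-1.3, 0.1) ⇒ IN Λ
candidate 3: (m,n)=(-3,-10) → π∥ = -3-10·τ ≈ -54.9258, π⊥ = -3-10·τ' ≈ -1.0742 ∈ [-1.3, 0.1) ⇒ IN Λ
candidate 4: (m,n)=(3,12) → π∥ = 3+12·τ ≈ 65.3110, π⊥ = 3+12·τ' ≈ 0.6890 ∉ [-1.3, 0.1) ⇒ out
candidate 5: (m,n)=(3,17) → π∥ = 3+17·τ ≈ 91.2739, π⊥ = 3+17·τ' ≈ -0.2739 ∈ [-1.3, 0.1) ⇒ IN Λ
candidate 6: (m,n)=(5,12) → π∥ = 5+12·τ ≈ 67.3110, π⊥ = 5+12·τ' ≈ 2.6890 ∉ [-1.3, 0.1) ⇒ out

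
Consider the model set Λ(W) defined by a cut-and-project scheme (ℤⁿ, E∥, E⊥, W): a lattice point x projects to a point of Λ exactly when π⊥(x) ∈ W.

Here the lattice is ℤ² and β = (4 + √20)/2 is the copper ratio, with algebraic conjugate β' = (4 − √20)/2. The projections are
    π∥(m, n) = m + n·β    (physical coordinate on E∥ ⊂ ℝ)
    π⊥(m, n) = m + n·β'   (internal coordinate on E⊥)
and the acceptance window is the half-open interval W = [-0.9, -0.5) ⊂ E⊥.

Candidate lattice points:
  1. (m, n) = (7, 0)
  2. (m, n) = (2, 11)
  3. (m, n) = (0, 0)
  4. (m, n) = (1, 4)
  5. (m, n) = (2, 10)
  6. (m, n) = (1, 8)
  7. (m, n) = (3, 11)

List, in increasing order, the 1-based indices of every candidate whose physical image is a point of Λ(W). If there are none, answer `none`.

2, 6

Compute β' = (4−√20)/2 = -0.236068, so π⊥(m,n) = m -0.236068·n.
#1 (7,0): internal coord 7 + (0)·β' = +7.000000; +7.000000 ∉ [-0.9, -0.5) → out
#2 (2,11): internal coord 2 + (11)·β' = -0.596748; -0.596748 ∈ [-0.9, -0.5) → IN Λ
#3 (0,0): internal coord 0 + (0)·β' = +0.000000; +0.000000 ∉ [-0.9, -0.5) → out
#4 (1,4): internal coord 1 + (4)·β' = +0.055728; +0.055728 ∉ [-0.9, -0.5) → out
#5 (2,10): internal coord 2 + (10)·β' = -0.360680; -0.360680 ∉ [-0.9, -0.5) → out
#6 (1,8): internal coord 1 + (8)·β' = -0.888544; -0.888544 ∈ [-0.9, -0.5) → IN Λ
#7 (3,11): internal coord 3 + (11)·β' = +0.403252; +0.403252 ∉ [-0.9, -0.5) → out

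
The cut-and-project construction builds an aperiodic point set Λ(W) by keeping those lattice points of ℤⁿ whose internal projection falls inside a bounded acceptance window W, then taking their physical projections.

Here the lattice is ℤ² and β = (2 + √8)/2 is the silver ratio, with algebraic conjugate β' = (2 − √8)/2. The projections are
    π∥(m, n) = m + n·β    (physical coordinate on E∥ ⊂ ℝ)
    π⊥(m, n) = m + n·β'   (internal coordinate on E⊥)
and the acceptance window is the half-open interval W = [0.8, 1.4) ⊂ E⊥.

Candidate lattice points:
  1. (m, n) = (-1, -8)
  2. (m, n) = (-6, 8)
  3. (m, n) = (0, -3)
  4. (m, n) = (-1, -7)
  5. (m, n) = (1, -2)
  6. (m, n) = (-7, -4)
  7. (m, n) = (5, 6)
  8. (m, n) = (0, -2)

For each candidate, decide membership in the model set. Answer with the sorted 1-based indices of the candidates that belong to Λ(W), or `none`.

Compute β' = (2−√8)/2 = -0.41421, so π⊥(m,n) = m -0.41421·n.
#1 (-1,-8): internal coord -1 + (-8)·β' = +2.31371; +2.31371 ∉ [0.8, 1.4) → out
#2 (-6,8): internal coord -6 + (8)·β' = -9.31371; -9.31371 ∉ [0.8, 1.4) → out
#3 (0,-3): internal coord 0 + (-3)·β' = +1.24264; +1.24264 ∈ [0.8, 1.4) → IN Λ
#4 (-1,-7): internal coord -1 + (-7)·β' = +1.89949; +1.89949 ∉ [0.8, 1.4) → out
#5 (1,-2): internal coord 1 + (-2)·β' = +1.82843; +1.82843 ∉ [0.8, 1.4) → out
#6 (-7,-4): internal coord -7 + (-4)·β' = -5.34315; -5.34315 ∉ [0.8, 1.4) → out
#7 (5,6): internal coord 5 + (6)·β' = +2.51472; +2.51472 ∉ [0.8, 1.4) → out
#8 (0,-2): internal coord 0 + (-2)·β' = +0.82843; +0.82843 ∈ [0.8, 1.4) → IN Λ

3, 8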